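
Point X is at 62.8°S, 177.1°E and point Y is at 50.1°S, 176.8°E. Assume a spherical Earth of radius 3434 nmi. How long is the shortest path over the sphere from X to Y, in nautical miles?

761 nmi

cos σ = sin φ₁ sin φ₂ + cos φ₁ cos φ₂ cos Δλ
      = sin(-62.80°)sin(-50.10°) + cos(-62.80°)cos(-50.10°)cos(-0.30°) = 0.9755
σ = 12.701° → d = Rσ = 3434·0.22168 = 761 nmi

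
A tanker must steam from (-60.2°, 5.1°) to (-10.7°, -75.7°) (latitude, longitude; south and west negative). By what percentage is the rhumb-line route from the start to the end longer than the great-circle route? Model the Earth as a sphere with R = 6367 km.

3.6%

Great circle: σ = 1.3293 rad → d_gc = Rσ = 8463.4 km
Rhumb: Δφ = +0.8639, Δλ = -1.4102, Δψ = +1.1361, q = Δφ/Δψ = 0.7604 → d_rh = R√(Δφ²+q²Δλ²) = 8768.0 km
Excess = (8768.0 − 8463.4) / 8463.4 = 304.6 / 8463.4 = 3.60% ≈ 3.6%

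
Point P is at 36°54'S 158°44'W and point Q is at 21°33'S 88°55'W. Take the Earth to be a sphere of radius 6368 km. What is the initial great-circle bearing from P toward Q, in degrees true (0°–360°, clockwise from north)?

N = sin Δλ·cos φ₂ = +0.8730;  D = cos φ₁ sin φ₂ − sin φ₁ cos φ₂ cos Δλ = -0.1011
initial course = atan2(N, D) = 96.60°

96.6°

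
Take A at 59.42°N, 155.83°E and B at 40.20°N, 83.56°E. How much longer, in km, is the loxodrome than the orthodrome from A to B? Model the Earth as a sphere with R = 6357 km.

226 km

Great circle: cos σ = sin φ₁ sin φ₂ + cos φ₁ cos φ₂ cos Δλ,  σ = 0.8312 rad → d_gc = 5283.7 km
Rhumb line: Δψ = -0.5294, q = Δφ/Δψ = 0.6336, d_rh = R√(Δφ²+q²Δλ²) = 5510.1 km
Excess = 5510.1 − 5283.7 = 226.4 ≈ 226 km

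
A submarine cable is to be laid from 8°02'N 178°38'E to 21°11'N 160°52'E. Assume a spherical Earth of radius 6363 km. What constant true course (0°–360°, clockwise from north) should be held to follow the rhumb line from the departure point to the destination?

Δψ = ln[tan(π/4+φ₂/2)/tan(π/4+φ₁/2)] = +0.2378
Δλ = -0.3101 rad (taken the short way round)
course = atan2(Δλ, Δψ) = 307.48°

307.5°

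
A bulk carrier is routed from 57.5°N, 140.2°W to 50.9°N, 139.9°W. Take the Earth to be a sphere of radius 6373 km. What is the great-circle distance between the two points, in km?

cos σ = sin φ₁ sin φ₂ + cos φ₁ cos φ₂ cos Δλ
      = sin(57.50°)sin(50.90°) + cos(57.50°)cos(50.90°)cos(0.30°) = 0.9934
σ = 6.602° → d = Rσ = 6373·0.11523 = 734 km

734 km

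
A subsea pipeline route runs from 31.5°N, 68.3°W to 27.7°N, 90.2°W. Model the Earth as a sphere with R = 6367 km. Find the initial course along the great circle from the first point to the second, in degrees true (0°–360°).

264.3°

θ = atan2( sin Δλ·cos φ₂ ,  cos φ₁ sin φ₂ − sin φ₁ cos φ₂ cos Δλ )
  = atan2(-0.3302, -0.0329) = 264.31°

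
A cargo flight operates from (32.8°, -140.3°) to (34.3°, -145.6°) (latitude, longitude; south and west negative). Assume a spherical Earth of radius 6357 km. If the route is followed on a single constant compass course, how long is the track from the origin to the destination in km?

Rhumb course C = atan2(Δλ, Δψ) with Δψ = ln[tan(π/4+φ₂/2)/tan(π/4+φ₁/2)] = +0.0314, Δλ = -0.0925 → C = 288.76°
d = R·|Δφ| / |cos C| = 6357·0.02618 / 0.32157 = 518 km

518 km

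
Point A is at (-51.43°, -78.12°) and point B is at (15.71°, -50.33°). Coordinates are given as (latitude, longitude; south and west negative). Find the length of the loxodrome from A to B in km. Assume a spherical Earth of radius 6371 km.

7948 km

Δψ = ln[tan(π/4+φ₂/2)/tan(π/4+φ₁/2)] = +1.3278;  Δφ = +1.1718 rad,  Δλ = +0.4850 rad
q = Δφ/Δψ = 0.8825
d = R·√(Δφ² + q²Δλ²) = 6371·1.24755 = 7948 km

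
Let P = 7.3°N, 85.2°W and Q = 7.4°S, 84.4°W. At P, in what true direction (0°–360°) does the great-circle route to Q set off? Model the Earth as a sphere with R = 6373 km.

N = sin Δλ·cos φ₂ = +0.0138;  D = cos φ₁ sin φ₂ − sin φ₁ cos φ₂ cos Δλ = -0.2537
initial course = atan2(N, D) = 176.88°

176.9°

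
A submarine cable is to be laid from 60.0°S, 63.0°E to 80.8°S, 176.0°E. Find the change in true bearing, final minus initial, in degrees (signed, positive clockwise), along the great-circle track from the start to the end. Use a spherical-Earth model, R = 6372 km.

-110.7°

Initial bearing θ₁ = atan2(sin Δλ cos φ₂, cos φ₁ sin φ₂ − sin φ₁ cos φ₂ cos Δλ) = 164.96°
Final bearing θ₂ = (initial bearing from the destination back to the start) + 180° = 54.25°
Δθ = θ₂ − θ₁ = -110.7°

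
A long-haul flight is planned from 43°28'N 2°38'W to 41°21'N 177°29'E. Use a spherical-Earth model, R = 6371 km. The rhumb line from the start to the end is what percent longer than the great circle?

39.5%

Great circle: σ = 1.6613 rad → d_gc = Rσ = 10583.9 km
Rhumb: Δφ = -0.0369, Δλ = -3.1396, Δψ = -0.0500, q = Δφ/Δψ = 0.7382 → d_rh = R√(Δφ²+q²Δλ²) = 14768.3 km
Excess = (14768.3 − 10583.9) / 10583.9 = 4184.4 / 10583.9 = 39.54% ≈ 39.5%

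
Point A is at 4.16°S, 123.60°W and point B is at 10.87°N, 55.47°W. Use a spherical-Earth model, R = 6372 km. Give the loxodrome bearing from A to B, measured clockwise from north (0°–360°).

77.5°

Meridional parts: M(φ₁)=-0.0727, M(φ₂)=+0.1909 → ΔM = +0.2635;  Δλ = +1.1891 rad
tan C = Δλ / ΔM = +4.5121 → C = 77.50°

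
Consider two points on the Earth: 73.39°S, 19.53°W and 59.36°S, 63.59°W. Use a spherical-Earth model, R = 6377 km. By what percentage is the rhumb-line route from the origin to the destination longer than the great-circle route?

Great circle: σ = 0.3786 rad → d_gc = Rσ = 2414.5 km
Rhumb: Δφ = +0.2449, Δλ = -0.7690, Δψ = +0.6295, q = Δφ/Δψ = 0.3890 → d_rh = R√(Δφ²+q²Δλ²) = 2465.2 km
Excess = (2465.2 − 2414.5) / 2414.5 = 50.7 / 2414.5 = 2.10% ≈ 2.1%

2.1%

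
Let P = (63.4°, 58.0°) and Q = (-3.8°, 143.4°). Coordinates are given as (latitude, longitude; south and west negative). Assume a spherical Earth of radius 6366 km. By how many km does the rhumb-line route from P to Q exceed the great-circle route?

347 km

Great circle: cos σ = sin φ₁ sin φ₂ + cos φ₁ cos φ₂ cos Δλ,  σ = 1.5942 rad → d_gc = 10148.8 km
Rhumb line: Δψ = -1.5086, q = Δφ/Δψ = 0.7774, d_rh = R√(Δφ²+q²Δλ²) = 10495.9 km
Excess = 10495.9 − 10148.8 = 347.1 ≈ 347 km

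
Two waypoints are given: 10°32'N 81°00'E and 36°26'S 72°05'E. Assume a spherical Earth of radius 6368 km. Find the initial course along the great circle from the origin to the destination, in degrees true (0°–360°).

N = sin Δλ·cos φ₂ = -0.1247;  D = cos φ₁ sin φ₂ − sin φ₁ cos φ₂ cos Δλ = -0.7292
initial course = atan2(N, D) = 189.70°

189.7°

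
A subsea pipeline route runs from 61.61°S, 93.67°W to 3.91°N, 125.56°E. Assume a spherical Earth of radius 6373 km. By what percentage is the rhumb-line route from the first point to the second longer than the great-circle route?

12.2%

Great circle: σ = 2.0125 rad → d_gc = Rσ = 12825.4 km
Rhumb: Δφ = +1.1435, Δλ = -2.4569, Δψ = +1.4429, q = Δφ/Δψ = 0.7925 → d_rh = R√(Δφ²+q²Δλ²) = 14391.2 km
Excess = (14391.2 − 12825.4) / 12825.4 = 1565.8 / 12825.4 = 12.21% ≈ 12.2%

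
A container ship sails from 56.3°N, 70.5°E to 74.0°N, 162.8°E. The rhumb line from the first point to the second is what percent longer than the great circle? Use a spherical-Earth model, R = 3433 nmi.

9.8%

Great circle: σ = 0.6541 rad → d_gc = Rσ = 2245.6 nmi
Rhumb: Δφ = +0.3089, Δλ = +1.6109, Δψ = +0.7678, q = Δφ/Δψ = 0.4023 → d_rh = R√(Δφ²+q²Δλ²) = 2464.9 nmi
Excess = (2464.9 − 2245.6) / 2245.6 = 219.3 / 2245.6 = 9.77% ≈ 9.8%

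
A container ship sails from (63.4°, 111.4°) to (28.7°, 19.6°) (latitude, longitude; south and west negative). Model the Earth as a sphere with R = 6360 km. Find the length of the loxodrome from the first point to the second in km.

Rhumb course C = atan2(Δλ, Δψ) with Δψ = ln[tan(π/4+φ₂/2)/tan(π/4+φ₁/2)] = -0.9190, Δλ = -1.6022 → C = 240.16°
d = R·|Δφ| / |cos C| = 6360·0.60563 / 0.49755 = 7742 km

7742 km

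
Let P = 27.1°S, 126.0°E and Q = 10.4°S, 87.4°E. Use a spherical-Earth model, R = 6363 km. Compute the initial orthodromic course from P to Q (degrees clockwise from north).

N = sin Δλ·cos φ₂ = -0.6136;  D = cos φ₁ sin φ₂ − sin φ₁ cos φ₂ cos Δλ = +0.1895
initial course = atan2(N, D) = 287.16°

287.2°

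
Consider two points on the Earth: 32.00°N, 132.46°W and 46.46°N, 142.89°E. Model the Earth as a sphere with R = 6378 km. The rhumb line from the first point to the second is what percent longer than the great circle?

Great circle: σ = 1.1168 rad → d_gc = Rσ = 7122.6 km
Rhumb: Δφ = +0.2524, Δλ = -1.4774, Δψ = +0.3278, q = Δφ/Δψ = 0.7698 → d_rh = R√(Δφ²+q²Δλ²) = 7430.2 km
Excess = (7430.2 − 7122.6) / 7122.6 = 307.6 / 7122.6 = 4.32% ≈ 4.3%

4.3%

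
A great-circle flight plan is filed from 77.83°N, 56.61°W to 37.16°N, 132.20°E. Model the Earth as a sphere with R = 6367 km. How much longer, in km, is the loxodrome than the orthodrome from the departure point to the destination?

2659 km

Great circle: cos σ = sin φ₁ sin φ₂ + cos φ₁ cos φ₂ cos Δλ,  σ = 1.1325 rad → d_gc = 7210.3 km
Rhumb line: Δψ = -1.5391, q = Δφ/Δψ = 0.4612, d_rh = R√(Δφ²+q²Δλ²) = 9869.0 km
Excess = 9869.0 − 7210.3 = 2658.7 ≈ 2659 km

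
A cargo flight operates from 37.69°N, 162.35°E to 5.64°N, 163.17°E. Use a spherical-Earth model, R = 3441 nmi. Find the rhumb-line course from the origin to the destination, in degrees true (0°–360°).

178.7°

Meridional parts: M(φ₁)=+0.7111, M(φ₂)=+0.0986 → ΔM = -0.6125;  Δλ = +0.0143 rad
tan C = Δλ / ΔM = -0.0234 → C = 178.66°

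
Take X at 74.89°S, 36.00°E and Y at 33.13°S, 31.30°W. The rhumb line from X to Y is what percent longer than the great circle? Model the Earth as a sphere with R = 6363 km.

4.1%

Great circle: σ = 0.9124 rad → d_gc = Rσ = 5805.3 km
Rhumb: Δφ = +0.7288, Δλ = -1.1746, Δψ = +1.4068, q = Δφ/Δψ = 0.5181 → d_rh = R√(Δφ²+q²Δλ²) = 6041.8 km
Excess = (6041.8 − 5805.3) / 5805.3 = 236.5 / 5805.3 = 4.07% ≈ 4.1%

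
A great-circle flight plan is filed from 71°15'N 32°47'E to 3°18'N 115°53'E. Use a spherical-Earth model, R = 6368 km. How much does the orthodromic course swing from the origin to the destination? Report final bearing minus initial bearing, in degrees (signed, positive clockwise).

Initial bearing θ₁ = atan2(sin Δλ cos φ₂, cos φ₁ sin φ₂ − sin φ₁ cos φ₂ cos Δλ) = 95.48°
Final bearing θ₂ = (initial bearing from the destination back to the start) + 180° = 161.31°
Δθ = θ₂ − θ₁ = +65.8°

+65.8°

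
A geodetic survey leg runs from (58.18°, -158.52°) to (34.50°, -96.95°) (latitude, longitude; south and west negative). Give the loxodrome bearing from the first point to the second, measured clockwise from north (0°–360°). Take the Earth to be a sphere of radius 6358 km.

Δψ = ln[tan(π/4+φ₂/2)/tan(π/4+φ₁/2)] = -0.6129
Δλ = +1.0746 rad (taken the short way round)
course = atan2(Δλ, Δψ) = 119.70°

119.7°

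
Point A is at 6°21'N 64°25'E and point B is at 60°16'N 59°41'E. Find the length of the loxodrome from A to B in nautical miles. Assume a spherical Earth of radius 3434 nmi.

3239 nmi

Δψ = ln[tan(π/4+φ₂/2)/tan(π/4+φ₁/2)] = +1.2152;  Δφ = +0.9410 rad,  Δλ = -0.0826 rad
q = Δφ/Δψ = 0.7743
d = R·√(Δφ² + q²Δλ²) = 3434·0.94320 = 3239 nmi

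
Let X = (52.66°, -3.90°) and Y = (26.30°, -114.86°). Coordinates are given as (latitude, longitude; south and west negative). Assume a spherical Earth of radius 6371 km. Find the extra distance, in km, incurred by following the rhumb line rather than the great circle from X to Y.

Great circle: cos σ = sin φ₁ sin φ₂ + cos φ₁ cos φ₂ cos Δλ,  σ = 1.4124 rad → d_gc = 8998.3 km
Rhumb line: Δψ = -0.6090, q = Δφ/Δψ = 0.7555, d_rh = R√(Δφ²+q²Δλ²) = 9771.4 km
Excess = 9771.4 − 8998.3 = 773.1 ≈ 773 km

773 km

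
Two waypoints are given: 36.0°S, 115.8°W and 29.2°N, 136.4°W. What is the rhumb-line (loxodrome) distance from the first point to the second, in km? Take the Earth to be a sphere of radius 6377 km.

Rhumb course C = atan2(Δλ, Δψ) with Δψ = ln[tan(π/4+φ₂/2)/tan(π/4+φ₁/2)] = +1.2075, Δλ = -0.3595 → C = 343.42°
d = R·|Δφ| / |cos C| = 6377·1.13795 / 0.95842 = 7572 km

7572 km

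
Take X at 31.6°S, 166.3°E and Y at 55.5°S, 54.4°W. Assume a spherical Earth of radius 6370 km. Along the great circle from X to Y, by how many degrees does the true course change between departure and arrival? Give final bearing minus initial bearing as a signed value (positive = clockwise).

At departure: θ₁ = atan2(sin Δλ cos φ₂, cos φ₁ sin φ₂ − sin φ₁ cos φ₂ cos Δλ) = 158.27°
At arrival: θ₂ = atan2(sin Δλ cos φ₁, −cos φ₂ sin φ₁ + sin φ₂ cos φ₁ cos Δλ) = 33.82°
Δθ = θ₂ − θ₁ = -124.5°

-124.5°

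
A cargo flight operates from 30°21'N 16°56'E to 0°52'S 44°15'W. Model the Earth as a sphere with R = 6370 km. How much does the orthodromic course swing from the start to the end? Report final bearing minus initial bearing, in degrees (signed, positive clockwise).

-17.8°

At departure: θ₁ = atan2(sin Δλ cos φ₂, cos φ₁ sin φ₂ − sin φ₁ cos φ₂ cos Δλ) = 253.68°
At arrival: θ₂ = atan2(sin Δλ cos φ₁, −cos φ₂ sin φ₁ + sin φ₂ cos φ₁ cos Δλ) = 235.92°
Δθ = θ₂ − θ₁ = -17.8°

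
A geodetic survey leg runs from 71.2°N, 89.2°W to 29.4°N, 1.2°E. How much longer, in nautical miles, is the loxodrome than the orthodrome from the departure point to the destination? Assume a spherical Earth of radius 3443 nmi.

271 nmi

Great circle: cos σ = sin φ₁ sin φ₂ + cos φ₁ cos φ₂ cos Δλ,  σ = 1.0897 rad → d_gc = 3751.8 nmi
Rhumb line: Δψ = -1.2612, q = Δφ/Δψ = 0.5784, d_rh = R√(Δφ²+q²Δλ²) = 4022.8 nmi
Excess = 4022.8 − 3751.8 = 271.0 ≈ 271 nmi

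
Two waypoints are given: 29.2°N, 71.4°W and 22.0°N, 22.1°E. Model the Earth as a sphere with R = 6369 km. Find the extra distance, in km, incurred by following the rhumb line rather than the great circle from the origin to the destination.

Great circle: cos σ = sin φ₁ sin φ₂ + cos φ₁ cos φ₂ cos Δλ,  σ = 1.4371 rad → d_gc = 9152.6 km
Rhumb line: Δψ = -0.1395, q = Δφ/Δψ = 0.9010, d_rh = R√(Δφ²+q²Δλ²) = 9398.3 km
Excess = 9398.3 − 9152.6 = 245.7 ≈ 246 km

246 km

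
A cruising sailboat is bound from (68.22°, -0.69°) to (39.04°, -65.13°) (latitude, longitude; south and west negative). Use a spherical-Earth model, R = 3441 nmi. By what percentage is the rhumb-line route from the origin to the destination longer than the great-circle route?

Great circle: σ = 0.7824 rad → d_gc = Rσ = 2692.1 nmi
Rhumb: Δφ = -0.5093, Δλ = -1.1247, Δψ = -0.9070, q = Δφ/Δψ = 0.5615 → d_rh = R√(Δφ²+q²Δλ²) = 2791.6 nmi
Excess = (2791.6 − 2692.1) / 2692.1 = 99.5 / 2692.1 = 3.70% ≈ 3.7%

3.7%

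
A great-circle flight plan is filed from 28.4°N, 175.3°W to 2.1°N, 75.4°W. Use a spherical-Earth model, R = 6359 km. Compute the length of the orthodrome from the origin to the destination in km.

cos σ = sin φ₁ sin φ₂ + cos φ₁ cos φ₂ cos Δλ
      = sin(28.40°)sin(2.10°) + cos(28.40°)cos(2.10°)cos(99.90°) = -0.1337
σ = 97.684° → d = Rσ = 6359·1.70490 = 10841 km

10841 km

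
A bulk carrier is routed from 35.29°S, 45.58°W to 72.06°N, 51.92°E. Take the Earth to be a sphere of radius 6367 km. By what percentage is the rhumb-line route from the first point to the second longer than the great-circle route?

Great circle: σ = 2.1925 rad → d_gc = Rσ = 13959.8 km
Rhumb: Δφ = +1.8736, Δλ = +1.7017, Δψ = +2.5052, q = Δφ/Δψ = 0.7479 → d_rh = R√(Δφ²+q²Δλ²) = 14421.2 km
Excess = (14421.2 − 13959.8) / 13959.8 = 461.4 / 13959.8 = 3.31% ≈ 3.3%

3.3%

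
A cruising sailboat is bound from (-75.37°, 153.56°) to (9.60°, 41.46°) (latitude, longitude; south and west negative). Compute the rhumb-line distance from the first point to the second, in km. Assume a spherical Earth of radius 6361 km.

12571 km

Δψ = ln[tan(π/4+φ₂/2)/tan(π/4+φ₁/2)] = +2.2212;  Δφ = +1.4830 rad,  Δλ = -1.9565 rad
q = Δφ/Δψ = 0.6677
d = R·√(Δφ² + q²Δλ²) = 6361·1.97629 = 12571 km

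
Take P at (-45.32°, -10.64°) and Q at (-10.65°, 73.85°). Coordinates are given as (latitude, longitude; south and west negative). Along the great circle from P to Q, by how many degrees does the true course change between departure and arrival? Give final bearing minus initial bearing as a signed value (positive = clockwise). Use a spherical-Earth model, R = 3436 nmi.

-48.1°

Initial bearing θ₁ = atan2(sin Δλ cos φ₂, cos φ₁ sin φ₂ − sin φ₁ cos φ₂ cos Δλ) = 93.68°
Final bearing θ₂ = (initial bearing from the destination back to the start) + 180° = 45.56°
Δθ = θ₂ − θ₁ = -48.1°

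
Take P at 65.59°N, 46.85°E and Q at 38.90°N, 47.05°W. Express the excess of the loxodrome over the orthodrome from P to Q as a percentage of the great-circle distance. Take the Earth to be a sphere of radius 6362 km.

8.2%

Great circle: σ = 0.9885 rad → d_gc = Rσ = 6288.7 km
Rhumb: Δφ = -0.4658, Δλ = -1.6389, Δψ = -0.7930, q = Δφ/Δψ = 0.5874 → d_rh = R√(Δφ²+q²Δλ²) = 6803.8 km
Excess = (6803.8 − 6288.7) / 6288.7 = 515.1 / 6288.7 = 8.19% ≈ 8.2%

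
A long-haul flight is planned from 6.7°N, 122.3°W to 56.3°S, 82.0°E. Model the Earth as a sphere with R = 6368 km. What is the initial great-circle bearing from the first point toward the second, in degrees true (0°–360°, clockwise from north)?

196.6°

θ = atan2( sin Δλ·cos φ₂ ,  cos φ₁ sin φ₂ − sin φ₁ cos φ₂ cos Δλ )
  = atan2(-0.2283, -0.7673) = 196.57°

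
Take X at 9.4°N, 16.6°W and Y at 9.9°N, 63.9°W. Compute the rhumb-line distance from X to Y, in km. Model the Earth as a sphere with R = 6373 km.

5187 km

Δψ = ln[tan(π/4+φ₂/2)/tan(π/4+φ₁/2)] = +0.0089;  Δφ = +0.0087 rad,  Δλ = -0.8255 rad
q = Δφ/Δψ = 0.9858
d = R·√(Δφ² + q²Δλ²) = 6373·0.81390 = 5187 km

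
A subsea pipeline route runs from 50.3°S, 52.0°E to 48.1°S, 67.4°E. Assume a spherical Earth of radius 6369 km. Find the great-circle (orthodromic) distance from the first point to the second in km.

1143 km

cos σ = sin φ₁ sin φ₂ + cos φ₁ cos φ₂ cos Δλ
      = sin(-50.30°)sin(-48.10°) + cos(-50.30°)cos(-48.10°)cos(15.40°) = 0.9839
σ = 10.280° → d = Rσ = 6369·0.17943 = 1143 km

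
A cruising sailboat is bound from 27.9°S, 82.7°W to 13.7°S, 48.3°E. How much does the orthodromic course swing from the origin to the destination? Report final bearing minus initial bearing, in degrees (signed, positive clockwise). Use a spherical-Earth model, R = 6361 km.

Initial bearing θ₁ = atan2(sin Δλ cos φ₂, cos φ₁ sin φ₂ − sin φ₁ cos φ₂ cos Δλ) = 124.69°
Final bearing θ₂ = (initial bearing from the destination back to the start) + 180° = 48.41°
Δθ = θ₂ − θ₁ = -76.3°

-76.3°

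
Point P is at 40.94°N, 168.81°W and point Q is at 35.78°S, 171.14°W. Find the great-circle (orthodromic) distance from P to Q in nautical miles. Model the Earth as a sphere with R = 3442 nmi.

Haversine: a = sin²(Δφ/2)+cos φ₁ cos φ₂ sin²(Δλ/2) = 0.38540;  σ = 2·atan2(√a,√(1−a))
σ = 76.750° → d = Rσ = 3442·1.33954 = 4611 nmi

4611 nmi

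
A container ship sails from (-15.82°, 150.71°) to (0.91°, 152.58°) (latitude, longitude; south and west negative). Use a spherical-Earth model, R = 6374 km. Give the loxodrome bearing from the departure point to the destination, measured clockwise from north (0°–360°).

6.3°

Meridional parts: M(φ₁)=-0.2797, M(φ₂)=+0.0159 → ΔM = +0.2956;  Δλ = +0.0326 rad
tan C = Δλ / ΔM = +0.1104 → C = 6.30°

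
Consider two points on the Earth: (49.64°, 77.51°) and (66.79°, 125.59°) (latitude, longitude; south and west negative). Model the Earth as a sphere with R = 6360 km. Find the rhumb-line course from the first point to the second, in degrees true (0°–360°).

55.3°

Δψ = ln[tan(π/4+φ₂/2)/tan(π/4+φ₁/2)] = +0.5820
Δλ = +0.8392 rad (taken the short way round)
course = atan2(Δλ, Δψ) = 55.25°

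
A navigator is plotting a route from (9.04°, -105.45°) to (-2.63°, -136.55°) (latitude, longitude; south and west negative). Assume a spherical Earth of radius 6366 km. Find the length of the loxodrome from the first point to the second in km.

3680 km

Δψ = ln[tan(π/4+φ₂/2)/tan(π/4+φ₁/2)] = -0.2044;  Δφ = -0.2037 rad,  Δλ = -0.5428 rad
q = Δφ/Δψ = 0.9967
d = R·√(Δφ² + q²Δλ²) = 6366·0.57808 = 3680 km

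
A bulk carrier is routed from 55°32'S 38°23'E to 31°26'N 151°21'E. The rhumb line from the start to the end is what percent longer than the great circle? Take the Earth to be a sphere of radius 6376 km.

2.2%

Great circle: σ = 2.2375 rad → d_gc = Rσ = 14266.1 km
Rhumb: Δφ = +1.5179, Δλ = +1.9716, Δψ = +1.7490, q = Δφ/Δψ = 0.8679 → d_rh = R√(Δφ²+q²Δλ²) = 14583.8 km
Excess = (14583.8 − 14266.1) / 14266.1 = 317.7 / 14266.1 = 2.23% ≈ 2.2%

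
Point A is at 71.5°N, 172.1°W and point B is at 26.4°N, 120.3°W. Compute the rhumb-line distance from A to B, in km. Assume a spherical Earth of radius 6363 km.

6046 km

Rhumb course C = atan2(Δλ, Δψ) with Δψ = ln[tan(π/4+φ₂/2)/tan(π/4+φ₁/2)] = -1.3369, Δλ = +0.9041 → C = 145.93°
d = R·|Δφ| / |cos C| = 6363·0.78714 / 0.82836 = 6046 km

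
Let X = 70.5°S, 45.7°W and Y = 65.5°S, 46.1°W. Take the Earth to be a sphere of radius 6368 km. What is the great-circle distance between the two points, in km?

cos σ = sin φ₁ sin φ₂ + cos φ₁ cos φ₂ cos Δλ
      = sin(-70.50°)sin(-65.50°) + cos(-70.50°)cos(-65.50°)cos(-0.40°) = 0.9962
σ = 5.002° → d = Rσ = 6368·0.08731 = 556 km

556 km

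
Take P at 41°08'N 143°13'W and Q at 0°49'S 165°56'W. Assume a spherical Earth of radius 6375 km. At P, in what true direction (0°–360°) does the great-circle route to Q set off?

N = sin Δλ·cos φ₂ = -0.3861;  D = cos φ₁ sin φ₂ − sin φ₁ cos φ₂ cos Δλ = -0.6175
initial course = atan2(N, D) = 212.02°

212.0°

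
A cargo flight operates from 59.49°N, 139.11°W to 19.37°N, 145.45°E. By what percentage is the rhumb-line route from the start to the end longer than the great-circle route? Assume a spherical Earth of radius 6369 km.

3.5%

Great circle: σ = 1.1526 rad → d_gc = Rσ = 7340.6 km
Rhumb: Δφ = -0.7002, Δλ = -1.3167, Δψ = -0.9546, q = Δφ/Δψ = 0.7335 → d_rh = R√(Δφ²+q²Δλ²) = 7597.9 km
Excess = (7597.9 − 7340.6) / 7340.6 = 257.3 / 7340.6 = 3.51% ≈ 3.5%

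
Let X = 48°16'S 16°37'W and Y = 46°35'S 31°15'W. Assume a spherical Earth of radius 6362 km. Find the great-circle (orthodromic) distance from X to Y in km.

1113 km

Haversine: a = sin²(Δφ/2)+cos φ₁ cos φ₂ sin²(Δλ/2) = 0.00764;  σ = 2·atan2(√a,√(1−a))
σ = 10.026° → d = Rσ = 6362·0.17499 = 1113 km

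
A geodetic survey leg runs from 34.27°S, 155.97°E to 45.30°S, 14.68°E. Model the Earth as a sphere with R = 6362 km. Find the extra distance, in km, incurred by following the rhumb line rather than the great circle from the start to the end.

1741 km

Great circle: cos σ = sin φ₁ sin φ₂ + cos φ₁ cos φ₂ cos Δλ,  σ = 1.6242 rad → d_gc = 10332.9 km
Rhumb line: Δψ = -0.2514, q = Δφ/Δψ = 0.7656, d_rh = R√(Δφ²+q²Δλ²) = 12073.6 km
Excess = 12073.6 − 10332.9 = 1740.7 ≈ 1741 km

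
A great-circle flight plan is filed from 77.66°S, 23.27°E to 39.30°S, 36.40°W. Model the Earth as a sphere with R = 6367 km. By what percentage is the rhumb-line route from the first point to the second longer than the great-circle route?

Great circle: σ = 0.7922 rad → d_gc = Rσ = 5044.1 km
Rhumb: Δφ = +0.6695, Δλ = -1.0414, Δψ = +1.4776, q = Δφ/Δψ = 0.4531 → d_rh = R√(Δφ²+q²Δλ²) = 5215.2 km
Excess = (5215.2 − 5044.1) / 5044.1 = 171.1 / 5044.1 = 3.39% ≈ 3.4%

3.4%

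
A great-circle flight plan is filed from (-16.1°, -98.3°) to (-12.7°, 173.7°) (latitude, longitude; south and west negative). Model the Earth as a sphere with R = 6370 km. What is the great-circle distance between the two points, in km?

9408 km

Haversine: a = sin²(Δφ/2)+cos φ₁ cos φ₂ sin²(Δλ/2) = 0.45316;  σ = 2·atan2(√a,√(1−a))
σ = 84.625° → d = Rσ = 6370·1.47698 = 9408 km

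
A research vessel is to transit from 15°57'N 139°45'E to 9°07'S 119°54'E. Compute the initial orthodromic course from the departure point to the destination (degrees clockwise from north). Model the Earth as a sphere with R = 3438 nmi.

219.4°

θ = atan2( sin Δλ·cos φ₂ ,  cos φ₁ sin φ₂ − sin φ₁ cos φ₂ cos Δλ )
  = atan2(-0.3353, -0.4076) = 219.44°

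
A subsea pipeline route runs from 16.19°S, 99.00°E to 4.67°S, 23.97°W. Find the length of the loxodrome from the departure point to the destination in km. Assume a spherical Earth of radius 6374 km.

Δψ = ln[tan(π/4+φ₂/2)/tan(π/4+φ₁/2)] = +0.2048;  Δφ = +0.2011 rad,  Δλ = -2.1462 rad
q = Δφ/Δψ = 0.9817
d = R·√(Δφ² + q²Δλ²) = 6374·2.11654 = 13491 km

13491 km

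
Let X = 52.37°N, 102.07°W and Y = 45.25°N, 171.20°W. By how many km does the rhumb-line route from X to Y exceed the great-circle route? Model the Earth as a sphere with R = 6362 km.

185 km

Great circle: cos σ = sin φ₁ sin φ₂ + cos φ₁ cos φ₂ cos Δλ,  σ = 0.7733 rad → d_gc = 4920.0 km
Rhumb line: Δψ = -0.1891, q = Δφ/Δψ = 0.6570, d_rh = R√(Δφ²+q²Δλ²) = 5104.9 km
Excess = 5104.9 − 4920.0 = 184.9 ≈ 185 km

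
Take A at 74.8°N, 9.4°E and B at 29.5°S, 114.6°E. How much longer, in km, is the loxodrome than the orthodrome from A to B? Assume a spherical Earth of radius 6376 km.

Great circle: cos σ = sin φ₁ sin φ₂ + cos φ₁ cos φ₂ cos Δλ,  σ = 2.1353 rad → d_gc = 13614.9 km
Rhumb line: Δψ = -2.5534, q = Δφ/Δψ = 0.7129, d_rh = R√(Δφ²+q²Δλ²) = 14295.9 km
Excess = 14295.9 − 13614.9 = 681.0 ≈ 681 km

681 km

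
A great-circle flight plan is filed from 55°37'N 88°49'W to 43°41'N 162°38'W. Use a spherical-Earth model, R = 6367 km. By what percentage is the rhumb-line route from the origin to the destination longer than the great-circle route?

4.5%

Great circle: σ = 0.8178 rad → d_gc = Rσ = 5207.00 km
Rhumb: Δφ = -0.2083, Δλ = -1.2883, Δψ = -0.3239, q = Δφ/Δψ = 0.6430 → d_rh = R√(Δφ²+q²Δλ²) = 5438.72 km
Excess = (5438.72 − 5207.00) / 5207.00 = 231.72 / 5207.00 = 4.4502% ≈ 4.5%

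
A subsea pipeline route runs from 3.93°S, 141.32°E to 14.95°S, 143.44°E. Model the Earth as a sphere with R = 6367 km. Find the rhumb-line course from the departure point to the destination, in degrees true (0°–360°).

Meridional parts: M(φ₁)=-0.0686, M(φ₂)=-0.2639 → ΔM = -0.1953;  Δλ = +0.0370 rad
tan C = Δλ / ΔM = -0.1895 → C = 169.27°

169.3°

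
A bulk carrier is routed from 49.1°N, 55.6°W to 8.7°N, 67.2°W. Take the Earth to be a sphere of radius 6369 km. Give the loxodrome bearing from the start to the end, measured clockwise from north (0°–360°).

Δψ = ln[tan(π/4+φ₂/2)/tan(π/4+φ₁/2)] = -0.8340
Δλ = -0.2025 rad (taken the short way round)
course = atan2(Δλ, Δψ) = 193.64°

193.6°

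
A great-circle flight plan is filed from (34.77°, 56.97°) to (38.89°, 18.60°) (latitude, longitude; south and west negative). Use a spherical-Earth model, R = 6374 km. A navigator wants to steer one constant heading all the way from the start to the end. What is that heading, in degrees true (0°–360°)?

277.6°

Δψ = ln[tan(π/4+φ₂/2)/tan(π/4+φ₁/2)] = +0.0899
Δλ = -0.6697 rad (taken the short way round)
course = atan2(Δλ, Δψ) = 277.64°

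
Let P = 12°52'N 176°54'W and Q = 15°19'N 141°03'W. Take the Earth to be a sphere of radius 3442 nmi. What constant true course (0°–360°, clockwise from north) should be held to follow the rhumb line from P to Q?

86.0°

Meridional parts: M(φ₁)=+0.2265, M(φ₂)=+0.2706 → ΔM = +0.0441;  Δλ = +0.6257 rad
tan C = Δλ / ΔM = +14.1911 → C = 85.97°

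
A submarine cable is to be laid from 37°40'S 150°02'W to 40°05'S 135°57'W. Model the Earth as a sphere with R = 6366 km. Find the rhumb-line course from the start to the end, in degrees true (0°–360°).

102.4°

Meridional parts: M(φ₁)=-0.7106, M(φ₂)=-0.7648 → ΔM = -0.0542;  Δλ = +0.2458 rad
tan C = Δλ / ΔM = -4.5361 → C = 102.43°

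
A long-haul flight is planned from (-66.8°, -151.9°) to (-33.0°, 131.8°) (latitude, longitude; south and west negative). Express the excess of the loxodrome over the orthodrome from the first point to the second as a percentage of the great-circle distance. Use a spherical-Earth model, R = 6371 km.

Great circle: σ = 0.9535 rad → d_gc = Rσ = 6074.6 km
Rhumb: Δφ = +0.5899, Δλ = -1.3317, Δψ = +0.9727, q = Δφ/Δψ = 0.6065 → d_rh = R√(Δφ²+q²Δλ²) = 6371.9 km
Excess = (6371.9 − 6074.6) / 6074.6 = 297.3 / 6074.6 = 4.89% ≈ 4.9%

4.9%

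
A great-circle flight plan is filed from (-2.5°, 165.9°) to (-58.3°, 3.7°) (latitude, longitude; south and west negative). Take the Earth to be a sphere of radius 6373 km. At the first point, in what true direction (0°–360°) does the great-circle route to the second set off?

190.4°

N = sin Δλ·cos φ₂ = -0.1606;  D = cos φ₁ sin φ₂ − sin φ₁ cos φ₂ cos Δλ = -0.8718
initial course = atan2(N, D) = 190.44°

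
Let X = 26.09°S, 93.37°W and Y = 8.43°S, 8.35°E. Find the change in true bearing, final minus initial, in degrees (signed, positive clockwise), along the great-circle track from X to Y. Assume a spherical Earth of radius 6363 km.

-40.5°

Initial bearing θ₁ = atan2(sin Δλ cos φ₂, cos φ₁ sin φ₂ − sin φ₁ cos φ₂ cos Δλ) = 102.80°
Final bearing θ₂ = (initial bearing from the destination back to the start) + 180° = 62.30°
Δθ = θ₂ − θ₁ = -40.5°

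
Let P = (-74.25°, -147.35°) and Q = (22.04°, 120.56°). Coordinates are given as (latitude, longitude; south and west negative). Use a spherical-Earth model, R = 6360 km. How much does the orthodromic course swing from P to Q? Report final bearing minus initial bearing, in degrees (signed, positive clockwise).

+68.7°

Initial bearing θ₁ = atan2(sin Δλ cos φ₂, cos φ₁ sin φ₂ − sin φ₁ cos φ₂ cos Δλ) = 274.28°
Final bearing θ₂ = (initial bearing from the destination back to the start) + 180° = 343.02°
Δθ = θ₂ − θ₁ = +68.7°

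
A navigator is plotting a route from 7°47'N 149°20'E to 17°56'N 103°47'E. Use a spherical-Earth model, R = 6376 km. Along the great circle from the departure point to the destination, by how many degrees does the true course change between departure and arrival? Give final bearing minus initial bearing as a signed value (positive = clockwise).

Initial bearing θ₁ = atan2(sin Δλ cos φ₂, cos φ₁ sin φ₂ − sin φ₁ cos φ₂ cos Δλ) = 287.55°
Final bearing θ₂ = (initial bearing from the destination back to the start) + 180° = 276.84°
Δθ = θ₂ − θ₁ = -10.7°

-10.7°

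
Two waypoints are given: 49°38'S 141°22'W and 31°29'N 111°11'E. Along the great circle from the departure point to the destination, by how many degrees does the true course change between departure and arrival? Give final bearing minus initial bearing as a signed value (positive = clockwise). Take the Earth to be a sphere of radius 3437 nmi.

Initial bearing θ₁ = atan2(sin Δλ cos φ₂, cos φ₁ sin φ₂ − sin φ₁ cos φ₂ cos Δλ) = 280.00°
Final bearing θ₂ = (initial bearing from the destination back to the start) + 180° = 311.59°
Δθ = θ₂ − θ₁ = +31.6°

+31.6°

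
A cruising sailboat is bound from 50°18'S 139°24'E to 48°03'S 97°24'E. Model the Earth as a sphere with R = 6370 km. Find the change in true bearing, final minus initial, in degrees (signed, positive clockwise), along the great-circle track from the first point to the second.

+32.4°

At departure: θ₁ = atan2(sin Δλ cos φ₂, cos φ₁ sin φ₂ − sin φ₁ cos φ₂ cos Δλ) = 258.27°
At arrival: θ₂ = atan2(sin Δλ cos φ₁, −cos φ₂ sin φ₁ + sin φ₂ cos φ₁ cos Δλ) = 290.67°
Δθ = θ₂ − θ₁ = +32.4°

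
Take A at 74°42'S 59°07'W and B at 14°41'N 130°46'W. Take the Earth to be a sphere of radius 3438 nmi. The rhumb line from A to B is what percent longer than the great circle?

Great circle: σ = 1.7357 rad → d_gc = Rσ = 5967.3 nmi
Rhumb: Δφ = +1.5600, Δλ = -1.2505, Δψ = +2.2667, q = Δφ/Δψ = 0.6882 → d_rh = R√(Δφ²+q²Δλ²) = 6125.5 nmi
Excess = (6125.5 − 5967.3) / 5967.3 = 158.2 / 5967.3 = 2.651% ≈ 2.7%

2.7%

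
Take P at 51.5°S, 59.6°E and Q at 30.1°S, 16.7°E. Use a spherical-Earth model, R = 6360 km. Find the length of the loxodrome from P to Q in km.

Δψ = ln[tan(π/4+φ₂/2)/tan(π/4+φ₁/2)] = +0.5007;  Δφ = +0.3735 rad,  Δλ = -0.7487 rad
q = Δφ/Δψ = 0.7459
d = R·√(Δφ² + q²Δλ²) = 6360·0.67187 = 4273 km

4273 km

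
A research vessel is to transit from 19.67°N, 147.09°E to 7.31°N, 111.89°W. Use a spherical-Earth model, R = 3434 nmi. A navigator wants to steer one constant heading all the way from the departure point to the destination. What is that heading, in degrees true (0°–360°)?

97.2°

Meridional parts: M(φ₁)=+0.3503, M(φ₂)=+0.1279 → ΔM = -0.2223;  Δλ = +1.7631 rad
tan C = Δλ / ΔM = -7.9304 → C = 97.19°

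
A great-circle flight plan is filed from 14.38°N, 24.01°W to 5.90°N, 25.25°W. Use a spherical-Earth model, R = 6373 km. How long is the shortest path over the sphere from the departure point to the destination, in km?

cos σ = sin φ₁ sin φ₂ + cos φ₁ cos φ₂ cos Δλ
      = sin(14.38°)sin(5.90°) + cos(14.38°)cos(5.90°)cos(-1.24°) = 0.9888
σ = 8.567° → d = Rσ = 6373·0.14953 = 953 km

953 km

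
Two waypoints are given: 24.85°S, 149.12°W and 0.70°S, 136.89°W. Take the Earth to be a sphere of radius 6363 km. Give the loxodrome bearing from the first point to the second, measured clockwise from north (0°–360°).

26.1°

Meridional parts: M(φ₁)=-0.4480, M(φ₂)=-0.0122 → ΔM = +0.4358;  Δλ = +0.2135 rad
tan C = Δλ / ΔM = +0.4898 → C = 26.10°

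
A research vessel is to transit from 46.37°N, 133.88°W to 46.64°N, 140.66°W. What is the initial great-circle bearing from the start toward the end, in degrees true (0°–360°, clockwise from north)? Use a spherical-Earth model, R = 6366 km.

275.8°

N = sin Δλ·cos φ₂ = -0.0811;  D = cos φ₁ sin φ₂ − sin φ₁ cos φ₂ cos Δλ = +0.0082
initial course = atan2(N, D) = 275.77°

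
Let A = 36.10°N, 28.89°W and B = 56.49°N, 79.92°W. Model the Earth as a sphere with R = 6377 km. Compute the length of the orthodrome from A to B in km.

cos σ = sin φ₁ sin φ₂ + cos φ₁ cos φ₂ cos Δλ
      = sin(36.10°)sin(56.49°) + cos(36.10°)cos(56.49°)cos(-51.03°) = 0.7718
σ = 39.483° → d = Rσ = 6377·0.68911 = 4394 km

4394 km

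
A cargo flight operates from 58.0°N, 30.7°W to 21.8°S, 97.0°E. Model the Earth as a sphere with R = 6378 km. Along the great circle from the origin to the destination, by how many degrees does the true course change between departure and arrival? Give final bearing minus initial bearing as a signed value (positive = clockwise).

+79.0°

At departure: θ₁ = atan2(sin Δλ cos φ₂, cos φ₁ sin φ₂ − sin φ₁ cos φ₂ cos Δλ) = 68.82°
At arrival: θ₂ = atan2(sin Δλ cos φ₁, −cos φ₂ sin φ₁ + sin φ₂ cos φ₁ cos Δλ) = 147.85°
Δθ = θ₂ − θ₁ = +79.0°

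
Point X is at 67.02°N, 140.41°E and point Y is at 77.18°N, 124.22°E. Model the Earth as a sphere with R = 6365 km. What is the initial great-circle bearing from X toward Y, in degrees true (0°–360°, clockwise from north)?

341.5°

N = sin Δλ·cos φ₂ = -0.0619;  D = cos φ₁ sin φ₂ − sin φ₁ cos φ₂ cos Δλ = +0.1845
initial course = atan2(N, D) = 341.46°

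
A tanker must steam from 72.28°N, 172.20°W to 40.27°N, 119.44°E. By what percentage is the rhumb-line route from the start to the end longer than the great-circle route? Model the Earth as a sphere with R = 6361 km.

Great circle: σ = 0.7935 rad → d_gc = Rσ = 5047.4 km
Rhumb: Δφ = -0.5587, Δλ = -1.1931, Δψ = -1.0896, q = Δφ/Δψ = 0.5127 → d_rh = R√(Δφ²+q²Δλ²) = 5269.9 km
Excess = (5269.9 − 5047.4) / 5047.4 = 222.5 / 5047.4 = 4.41% ≈ 4.4%

4.4%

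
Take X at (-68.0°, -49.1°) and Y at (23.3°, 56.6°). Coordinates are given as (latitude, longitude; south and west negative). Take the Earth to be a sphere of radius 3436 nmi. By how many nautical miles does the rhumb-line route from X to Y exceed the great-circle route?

Great circle: cos σ = sin φ₁ sin φ₂ + cos φ₁ cos φ₂ cos Δλ,  σ = 2.0486 rad → d_gc = 7039.0 nmi
Rhumb line: Δψ = +2.0563, q = Δφ/Δψ = 0.7749, d_rh = R√(Δφ²+q²Δλ²) = 7355.7 nmi
Excess = 7355.7 − 7039.0 = 316.7 ≈ 317 nmi

317 nmi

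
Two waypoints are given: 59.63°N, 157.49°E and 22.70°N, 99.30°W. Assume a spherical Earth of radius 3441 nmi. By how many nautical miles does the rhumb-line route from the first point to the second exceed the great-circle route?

356 nmi

Great circle: cos σ = sin φ₁ sin φ₂ + cos φ₁ cos φ₂ cos Δλ,  σ = 1.3425 rad → d_gc = 4619.4 nmi
Rhumb line: Δψ = -0.8971, q = Δφ/Δψ = 0.7185, d_rh = R√(Δφ²+q²Δλ²) = 4975.0 nmi
Excess = 4975.0 − 4619.4 = 355.6 ≈ 356 nmi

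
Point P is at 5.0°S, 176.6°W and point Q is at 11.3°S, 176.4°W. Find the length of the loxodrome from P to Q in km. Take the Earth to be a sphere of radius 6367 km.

Δψ = ln[tan(π/4+φ₂/2)/tan(π/4+φ₁/2)] = -0.1111;  Δφ = -0.1100 rad,  Δλ = +0.0035 rad
q = Δφ/Δψ = 0.9894
d = R·√(Δφ² + q²Δλ²) = 6367·0.11001 = 700 km

700 km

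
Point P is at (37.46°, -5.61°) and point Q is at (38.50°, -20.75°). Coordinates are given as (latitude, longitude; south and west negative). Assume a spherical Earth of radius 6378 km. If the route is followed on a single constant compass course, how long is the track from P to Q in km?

Δψ = ln[tan(π/4+φ₂/2)/tan(π/4+φ₁/2)] = +0.0230;  Δφ = +0.0182 rad,  Δλ = -0.2642 rad
q = Δφ/Δψ = 0.7882
d = R·√(Δφ² + q²Δλ²) = 6378·0.20907 = 1333 km

1333 km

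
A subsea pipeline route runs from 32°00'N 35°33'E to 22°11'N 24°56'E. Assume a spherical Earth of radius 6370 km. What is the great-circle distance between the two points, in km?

cos σ = sin φ₁ sin φ₂ + cos φ₁ cos φ₂ cos Δλ
      = sin(32.00°)sin(22.18°) + cos(32.00°)cos(22.18°)cos(-10.62°) = 0.9719
σ = 13.611° → d = Rσ = 6370·0.23756 = 1513 km

1513 km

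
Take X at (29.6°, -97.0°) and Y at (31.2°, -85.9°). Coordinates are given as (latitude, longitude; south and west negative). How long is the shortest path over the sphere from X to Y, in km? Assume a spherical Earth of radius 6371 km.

1079 km

Haversine: a = sin²(Δφ/2)+cos φ₁ cos φ₂ sin²(Δλ/2) = 0.00715;  σ = 2·atan2(√a,√(1−a))
σ = 9.702° → d = Rσ = 6371·0.16934 = 1079 km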